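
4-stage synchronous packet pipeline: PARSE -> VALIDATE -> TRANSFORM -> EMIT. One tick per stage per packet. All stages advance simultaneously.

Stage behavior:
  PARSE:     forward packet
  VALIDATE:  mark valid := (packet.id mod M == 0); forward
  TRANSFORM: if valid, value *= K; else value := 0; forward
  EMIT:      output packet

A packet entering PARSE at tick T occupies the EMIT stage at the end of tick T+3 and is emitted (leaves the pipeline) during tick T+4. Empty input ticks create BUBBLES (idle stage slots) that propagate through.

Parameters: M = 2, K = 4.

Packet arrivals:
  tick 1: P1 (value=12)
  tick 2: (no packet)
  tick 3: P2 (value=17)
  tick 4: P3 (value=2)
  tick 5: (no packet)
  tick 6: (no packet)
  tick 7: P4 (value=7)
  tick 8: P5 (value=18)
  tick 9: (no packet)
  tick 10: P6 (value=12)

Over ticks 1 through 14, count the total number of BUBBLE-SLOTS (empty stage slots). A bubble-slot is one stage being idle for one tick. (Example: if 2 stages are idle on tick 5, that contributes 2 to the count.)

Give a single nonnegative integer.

Tick 1: [PARSE:P1(v=12,ok=F), VALIDATE:-, TRANSFORM:-, EMIT:-] out:-; bubbles=3
Tick 2: [PARSE:-, VALIDATE:P1(v=12,ok=F), TRANSFORM:-, EMIT:-] out:-; bubbles=3
Tick 3: [PARSE:P2(v=17,ok=F), VALIDATE:-, TRANSFORM:P1(v=0,ok=F), EMIT:-] out:-; bubbles=2
Tick 4: [PARSE:P3(v=2,ok=F), VALIDATE:P2(v=17,ok=T), TRANSFORM:-, EMIT:P1(v=0,ok=F)] out:-; bubbles=1
Tick 5: [PARSE:-, VALIDATE:P3(v=2,ok=F), TRANSFORM:P2(v=68,ok=T), EMIT:-] out:P1(v=0); bubbles=2
Tick 6: [PARSE:-, VALIDATE:-, TRANSFORM:P3(v=0,ok=F), EMIT:P2(v=68,ok=T)] out:-; bubbles=2
Tick 7: [PARSE:P4(v=7,ok=F), VALIDATE:-, TRANSFORM:-, EMIT:P3(v=0,ok=F)] out:P2(v=68); bubbles=2
Tick 8: [PARSE:P5(v=18,ok=F), VALIDATE:P4(v=7,ok=T), TRANSFORM:-, EMIT:-] out:P3(v=0); bubbles=2
Tick 9: [PARSE:-, VALIDATE:P5(v=18,ok=F), TRANSFORM:P4(v=28,ok=T), EMIT:-] out:-; bubbles=2
Tick 10: [PARSE:P6(v=12,ok=F), VALIDATE:-, TRANSFORM:P5(v=0,ok=F), EMIT:P4(v=28,ok=T)] out:-; bubbles=1
Tick 11: [PARSE:-, VALIDATE:P6(v=12,ok=T), TRANSFORM:-, EMIT:P5(v=0,ok=F)] out:P4(v=28); bubbles=2
Tick 12: [PARSE:-, VALIDATE:-, TRANSFORM:P6(v=48,ok=T), EMIT:-] out:P5(v=0); bubbles=3
Tick 13: [PARSE:-, VALIDATE:-, TRANSFORM:-, EMIT:P6(v=48,ok=T)] out:-; bubbles=3
Tick 14: [PARSE:-, VALIDATE:-, TRANSFORM:-, EMIT:-] out:P6(v=48); bubbles=4
Total bubble-slots: 32

Answer: 32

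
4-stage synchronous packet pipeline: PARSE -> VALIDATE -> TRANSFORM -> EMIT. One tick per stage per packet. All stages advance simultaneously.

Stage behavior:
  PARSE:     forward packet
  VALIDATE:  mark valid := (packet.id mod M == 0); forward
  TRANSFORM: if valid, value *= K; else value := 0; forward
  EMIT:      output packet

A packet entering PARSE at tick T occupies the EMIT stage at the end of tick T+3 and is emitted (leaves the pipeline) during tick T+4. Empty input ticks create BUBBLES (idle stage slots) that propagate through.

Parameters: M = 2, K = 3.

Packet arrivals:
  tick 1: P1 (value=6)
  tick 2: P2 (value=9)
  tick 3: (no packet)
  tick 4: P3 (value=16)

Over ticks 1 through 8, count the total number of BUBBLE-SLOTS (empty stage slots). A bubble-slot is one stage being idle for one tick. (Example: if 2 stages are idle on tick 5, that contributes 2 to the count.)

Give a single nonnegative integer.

Answer: 20

Derivation:
Tick 1: [PARSE:P1(v=6,ok=F), VALIDATE:-, TRANSFORM:-, EMIT:-] out:-; bubbles=3
Tick 2: [PARSE:P2(v=9,ok=F), VALIDATE:P1(v=6,ok=F), TRANSFORM:-, EMIT:-] out:-; bubbles=2
Tick 3: [PARSE:-, VALIDATE:P2(v=9,ok=T), TRANSFORM:P1(v=0,ok=F), EMIT:-] out:-; bubbles=2
Tick 4: [PARSE:P3(v=16,ok=F), VALIDATE:-, TRANSFORM:P2(v=27,ok=T), EMIT:P1(v=0,ok=F)] out:-; bubbles=1
Tick 5: [PARSE:-, VALIDATE:P3(v=16,ok=F), TRANSFORM:-, EMIT:P2(v=27,ok=T)] out:P1(v=0); bubbles=2
Tick 6: [PARSE:-, VALIDATE:-, TRANSFORM:P3(v=0,ok=F), EMIT:-] out:P2(v=27); bubbles=3
Tick 7: [PARSE:-, VALIDATE:-, TRANSFORM:-, EMIT:P3(v=0,ok=F)] out:-; bubbles=3
Tick 8: [PARSE:-, VALIDATE:-, TRANSFORM:-, EMIT:-] out:P3(v=0); bubbles=4
Total bubble-slots: 20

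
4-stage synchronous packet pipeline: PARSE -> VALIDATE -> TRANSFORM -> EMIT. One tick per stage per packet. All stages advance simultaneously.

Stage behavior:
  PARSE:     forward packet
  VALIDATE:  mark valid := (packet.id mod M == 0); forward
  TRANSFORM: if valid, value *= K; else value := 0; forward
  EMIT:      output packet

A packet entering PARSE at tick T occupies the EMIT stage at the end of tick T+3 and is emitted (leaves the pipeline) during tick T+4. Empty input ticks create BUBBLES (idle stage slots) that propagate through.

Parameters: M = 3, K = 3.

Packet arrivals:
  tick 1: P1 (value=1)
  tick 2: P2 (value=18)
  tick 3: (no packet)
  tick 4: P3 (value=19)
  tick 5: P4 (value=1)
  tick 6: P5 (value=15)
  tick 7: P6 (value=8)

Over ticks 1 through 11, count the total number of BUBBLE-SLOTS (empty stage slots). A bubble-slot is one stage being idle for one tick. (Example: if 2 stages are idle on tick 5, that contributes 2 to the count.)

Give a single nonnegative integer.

Tick 1: [PARSE:P1(v=1,ok=F), VALIDATE:-, TRANSFORM:-, EMIT:-] out:-; bubbles=3
Tick 2: [PARSE:P2(v=18,ok=F), VALIDATE:P1(v=1,ok=F), TRANSFORM:-, EMIT:-] out:-; bubbles=2
Tick 3: [PARSE:-, VALIDATE:P2(v=18,ok=F), TRANSFORM:P1(v=0,ok=F), EMIT:-] out:-; bubbles=2
Tick 4: [PARSE:P3(v=19,ok=F), VALIDATE:-, TRANSFORM:P2(v=0,ok=F), EMIT:P1(v=0,ok=F)] out:-; bubbles=1
Tick 5: [PARSE:P4(v=1,ok=F), VALIDATE:P3(v=19,ok=T), TRANSFORM:-, EMIT:P2(v=0,ok=F)] out:P1(v=0); bubbles=1
Tick 6: [PARSE:P5(v=15,ok=F), VALIDATE:P4(v=1,ok=F), TRANSFORM:P3(v=57,ok=T), EMIT:-] out:P2(v=0); bubbles=1
Tick 7: [PARSE:P6(v=8,ok=F), VALIDATE:P5(v=15,ok=F), TRANSFORM:P4(v=0,ok=F), EMIT:P3(v=57,ok=T)] out:-; bubbles=0
Tick 8: [PARSE:-, VALIDATE:P6(v=8,ok=T), TRANSFORM:P5(v=0,ok=F), EMIT:P4(v=0,ok=F)] out:P3(v=57); bubbles=1
Tick 9: [PARSE:-, VALIDATE:-, TRANSFORM:P6(v=24,ok=T), EMIT:P5(v=0,ok=F)] out:P4(v=0); bubbles=2
Tick 10: [PARSE:-, VALIDATE:-, TRANSFORM:-, EMIT:P6(v=24,ok=T)] out:P5(v=0); bubbles=3
Tick 11: [PARSE:-, VALIDATE:-, TRANSFORM:-, EMIT:-] out:P6(v=24); bubbles=4
Total bubble-slots: 20

Answer: 20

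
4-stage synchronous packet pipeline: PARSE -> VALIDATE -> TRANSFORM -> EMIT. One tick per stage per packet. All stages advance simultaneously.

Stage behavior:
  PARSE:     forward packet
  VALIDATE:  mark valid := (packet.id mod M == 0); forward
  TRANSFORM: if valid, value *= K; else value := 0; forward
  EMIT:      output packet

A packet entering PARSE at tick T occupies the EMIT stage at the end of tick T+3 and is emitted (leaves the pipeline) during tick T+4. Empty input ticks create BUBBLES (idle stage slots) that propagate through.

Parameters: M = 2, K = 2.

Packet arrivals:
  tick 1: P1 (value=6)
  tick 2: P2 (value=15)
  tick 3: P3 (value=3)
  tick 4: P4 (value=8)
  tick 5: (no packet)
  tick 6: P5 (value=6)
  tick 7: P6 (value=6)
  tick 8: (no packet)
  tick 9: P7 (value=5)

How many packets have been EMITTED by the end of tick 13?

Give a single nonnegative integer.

Answer: 7

Derivation:
Tick 1: [PARSE:P1(v=6,ok=F), VALIDATE:-, TRANSFORM:-, EMIT:-] out:-; in:P1
Tick 2: [PARSE:P2(v=15,ok=F), VALIDATE:P1(v=6,ok=F), TRANSFORM:-, EMIT:-] out:-; in:P2
Tick 3: [PARSE:P3(v=3,ok=F), VALIDATE:P2(v=15,ok=T), TRANSFORM:P1(v=0,ok=F), EMIT:-] out:-; in:P3
Tick 4: [PARSE:P4(v=8,ok=F), VALIDATE:P3(v=3,ok=F), TRANSFORM:P2(v=30,ok=T), EMIT:P1(v=0,ok=F)] out:-; in:P4
Tick 5: [PARSE:-, VALIDATE:P4(v=8,ok=T), TRANSFORM:P3(v=0,ok=F), EMIT:P2(v=30,ok=T)] out:P1(v=0); in:-
Tick 6: [PARSE:P5(v=6,ok=F), VALIDATE:-, TRANSFORM:P4(v=16,ok=T), EMIT:P3(v=0,ok=F)] out:P2(v=30); in:P5
Tick 7: [PARSE:P6(v=6,ok=F), VALIDATE:P5(v=6,ok=F), TRANSFORM:-, EMIT:P4(v=16,ok=T)] out:P3(v=0); in:P6
Tick 8: [PARSE:-, VALIDATE:P6(v=6,ok=T), TRANSFORM:P5(v=0,ok=F), EMIT:-] out:P4(v=16); in:-
Tick 9: [PARSE:P7(v=5,ok=F), VALIDATE:-, TRANSFORM:P6(v=12,ok=T), EMIT:P5(v=0,ok=F)] out:-; in:P7
Tick 10: [PARSE:-, VALIDATE:P7(v=5,ok=F), TRANSFORM:-, EMIT:P6(v=12,ok=T)] out:P5(v=0); in:-
Tick 11: [PARSE:-, VALIDATE:-, TRANSFORM:P7(v=0,ok=F), EMIT:-] out:P6(v=12); in:-
Tick 12: [PARSE:-, VALIDATE:-, TRANSFORM:-, EMIT:P7(v=0,ok=F)] out:-; in:-
Tick 13: [PARSE:-, VALIDATE:-, TRANSFORM:-, EMIT:-] out:P7(v=0); in:-
Emitted by tick 13: ['P1', 'P2', 'P3', 'P4', 'P5', 'P6', 'P7']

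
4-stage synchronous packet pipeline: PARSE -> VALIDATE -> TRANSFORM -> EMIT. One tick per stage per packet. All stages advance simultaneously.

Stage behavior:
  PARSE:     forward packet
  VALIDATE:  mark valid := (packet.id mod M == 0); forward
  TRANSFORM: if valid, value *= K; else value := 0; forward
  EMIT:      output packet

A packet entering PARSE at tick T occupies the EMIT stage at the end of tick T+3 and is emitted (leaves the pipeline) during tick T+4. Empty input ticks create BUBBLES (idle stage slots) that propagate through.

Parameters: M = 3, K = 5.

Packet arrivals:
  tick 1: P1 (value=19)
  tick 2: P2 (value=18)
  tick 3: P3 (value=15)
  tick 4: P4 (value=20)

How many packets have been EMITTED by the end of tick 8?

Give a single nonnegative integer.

Tick 1: [PARSE:P1(v=19,ok=F), VALIDATE:-, TRANSFORM:-, EMIT:-] out:-; in:P1
Tick 2: [PARSE:P2(v=18,ok=F), VALIDATE:P1(v=19,ok=F), TRANSFORM:-, EMIT:-] out:-; in:P2
Tick 3: [PARSE:P3(v=15,ok=F), VALIDATE:P2(v=18,ok=F), TRANSFORM:P1(v=0,ok=F), EMIT:-] out:-; in:P3
Tick 4: [PARSE:P4(v=20,ok=F), VALIDATE:P3(v=15,ok=T), TRANSFORM:P2(v=0,ok=F), EMIT:P1(v=0,ok=F)] out:-; in:P4
Tick 5: [PARSE:-, VALIDATE:P4(v=20,ok=F), TRANSFORM:P3(v=75,ok=T), EMIT:P2(v=0,ok=F)] out:P1(v=0); in:-
Tick 6: [PARSE:-, VALIDATE:-, TRANSFORM:P4(v=0,ok=F), EMIT:P3(v=75,ok=T)] out:P2(v=0); in:-
Tick 7: [PARSE:-, VALIDATE:-, TRANSFORM:-, EMIT:P4(v=0,ok=F)] out:P3(v=75); in:-
Tick 8: [PARSE:-, VALIDATE:-, TRANSFORM:-, EMIT:-] out:P4(v=0); in:-
Emitted by tick 8: ['P1', 'P2', 'P3', 'P4']

Answer: 4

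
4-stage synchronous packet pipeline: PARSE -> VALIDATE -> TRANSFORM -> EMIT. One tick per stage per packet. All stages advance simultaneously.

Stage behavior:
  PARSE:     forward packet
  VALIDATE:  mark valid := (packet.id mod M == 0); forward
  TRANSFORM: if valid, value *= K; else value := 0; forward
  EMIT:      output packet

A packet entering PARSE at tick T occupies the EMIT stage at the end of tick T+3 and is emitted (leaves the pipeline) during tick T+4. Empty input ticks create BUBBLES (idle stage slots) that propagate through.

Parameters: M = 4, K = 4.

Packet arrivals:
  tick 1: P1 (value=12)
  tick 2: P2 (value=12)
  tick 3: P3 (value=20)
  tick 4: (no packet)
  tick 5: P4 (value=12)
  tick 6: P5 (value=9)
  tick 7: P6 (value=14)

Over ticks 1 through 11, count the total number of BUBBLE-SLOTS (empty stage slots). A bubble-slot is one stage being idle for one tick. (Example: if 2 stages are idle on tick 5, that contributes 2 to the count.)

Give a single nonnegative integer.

Answer: 20

Derivation:
Tick 1: [PARSE:P1(v=12,ok=F), VALIDATE:-, TRANSFORM:-, EMIT:-] out:-; bubbles=3
Tick 2: [PARSE:P2(v=12,ok=F), VALIDATE:P1(v=12,ok=F), TRANSFORM:-, EMIT:-] out:-; bubbles=2
Tick 3: [PARSE:P3(v=20,ok=F), VALIDATE:P2(v=12,ok=F), TRANSFORM:P1(v=0,ok=F), EMIT:-] out:-; bubbles=1
Tick 4: [PARSE:-, VALIDATE:P3(v=20,ok=F), TRANSFORM:P2(v=0,ok=F), EMIT:P1(v=0,ok=F)] out:-; bubbles=1
Tick 5: [PARSE:P4(v=12,ok=F), VALIDATE:-, TRANSFORM:P3(v=0,ok=F), EMIT:P2(v=0,ok=F)] out:P1(v=0); bubbles=1
Tick 6: [PARSE:P5(v=9,ok=F), VALIDATE:P4(v=12,ok=T), TRANSFORM:-, EMIT:P3(v=0,ok=F)] out:P2(v=0); bubbles=1
Tick 7: [PARSE:P6(v=14,ok=F), VALIDATE:P5(v=9,ok=F), TRANSFORM:P4(v=48,ok=T), EMIT:-] out:P3(v=0); bubbles=1
Tick 8: [PARSE:-, VALIDATE:P6(v=14,ok=F), TRANSFORM:P5(v=0,ok=F), EMIT:P4(v=48,ok=T)] out:-; bubbles=1
Tick 9: [PARSE:-, VALIDATE:-, TRANSFORM:P6(v=0,ok=F), EMIT:P5(v=0,ok=F)] out:P4(v=48); bubbles=2
Tick 10: [PARSE:-, VALIDATE:-, TRANSFORM:-, EMIT:P6(v=0,ok=F)] out:P5(v=0); bubbles=3
Tick 11: [PARSE:-, VALIDATE:-, TRANSFORM:-, EMIT:-] out:P6(v=0); bubbles=4
Total bubble-slots: 20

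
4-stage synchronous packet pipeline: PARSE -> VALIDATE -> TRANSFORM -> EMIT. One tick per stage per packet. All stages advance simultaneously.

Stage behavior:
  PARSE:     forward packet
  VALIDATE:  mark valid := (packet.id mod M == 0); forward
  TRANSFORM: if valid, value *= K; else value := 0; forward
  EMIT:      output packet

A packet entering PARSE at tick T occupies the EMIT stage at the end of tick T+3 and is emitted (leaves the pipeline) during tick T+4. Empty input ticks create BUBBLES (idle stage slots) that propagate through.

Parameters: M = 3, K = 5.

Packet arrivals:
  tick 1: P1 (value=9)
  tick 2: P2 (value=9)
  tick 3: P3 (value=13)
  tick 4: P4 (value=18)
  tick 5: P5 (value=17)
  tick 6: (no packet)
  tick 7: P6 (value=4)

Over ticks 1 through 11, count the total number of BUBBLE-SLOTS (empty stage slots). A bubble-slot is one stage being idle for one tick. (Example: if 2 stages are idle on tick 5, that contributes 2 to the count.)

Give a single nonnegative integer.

Tick 1: [PARSE:P1(v=9,ok=F), VALIDATE:-, TRANSFORM:-, EMIT:-] out:-; bubbles=3
Tick 2: [PARSE:P2(v=9,ok=F), VALIDATE:P1(v=9,ok=F), TRANSFORM:-, EMIT:-] out:-; bubbles=2
Tick 3: [PARSE:P3(v=13,ok=F), VALIDATE:P2(v=9,ok=F), TRANSFORM:P1(v=0,ok=F), EMIT:-] out:-; bubbles=1
Tick 4: [PARSE:P4(v=18,ok=F), VALIDATE:P3(v=13,ok=T), TRANSFORM:P2(v=0,ok=F), EMIT:P1(v=0,ok=F)] out:-; bubbles=0
Tick 5: [PARSE:P5(v=17,ok=F), VALIDATE:P4(v=18,ok=F), TRANSFORM:P3(v=65,ok=T), EMIT:P2(v=0,ok=F)] out:P1(v=0); bubbles=0
Tick 6: [PARSE:-, VALIDATE:P5(v=17,ok=F), TRANSFORM:P4(v=0,ok=F), EMIT:P3(v=65,ok=T)] out:P2(v=0); bubbles=1
Tick 7: [PARSE:P6(v=4,ok=F), VALIDATE:-, TRANSFORM:P5(v=0,ok=F), EMIT:P4(v=0,ok=F)] out:P3(v=65); bubbles=1
Tick 8: [PARSE:-, VALIDATE:P6(v=4,ok=T), TRANSFORM:-, EMIT:P5(v=0,ok=F)] out:P4(v=0); bubbles=2
Tick 9: [PARSE:-, VALIDATE:-, TRANSFORM:P6(v=20,ok=T), EMIT:-] out:P5(v=0); bubbles=3
Tick 10: [PARSE:-, VALIDATE:-, TRANSFORM:-, EMIT:P6(v=20,ok=T)] out:-; bubbles=3
Tick 11: [PARSE:-, VALIDATE:-, TRANSFORM:-, EMIT:-] out:P6(v=20); bubbles=4
Total bubble-slots: 20

Answer: 20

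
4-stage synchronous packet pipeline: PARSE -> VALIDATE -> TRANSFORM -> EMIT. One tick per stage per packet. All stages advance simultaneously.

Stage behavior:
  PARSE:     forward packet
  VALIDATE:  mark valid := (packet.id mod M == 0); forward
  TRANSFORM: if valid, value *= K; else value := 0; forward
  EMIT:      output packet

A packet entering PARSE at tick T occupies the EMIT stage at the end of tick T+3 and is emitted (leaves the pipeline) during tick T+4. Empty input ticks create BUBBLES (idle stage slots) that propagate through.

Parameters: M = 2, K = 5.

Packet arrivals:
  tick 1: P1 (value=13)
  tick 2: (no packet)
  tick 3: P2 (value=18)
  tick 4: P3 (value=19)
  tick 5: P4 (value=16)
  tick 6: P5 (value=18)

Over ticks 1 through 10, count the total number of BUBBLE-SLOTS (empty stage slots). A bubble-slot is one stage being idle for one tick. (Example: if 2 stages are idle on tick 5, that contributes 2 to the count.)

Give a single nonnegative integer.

Tick 1: [PARSE:P1(v=13,ok=F), VALIDATE:-, TRANSFORM:-, EMIT:-] out:-; bubbles=3
Tick 2: [PARSE:-, VALIDATE:P1(v=13,ok=F), TRANSFORM:-, EMIT:-] out:-; bubbles=3
Tick 3: [PARSE:P2(v=18,ok=F), VALIDATE:-, TRANSFORM:P1(v=0,ok=F), EMIT:-] out:-; bubbles=2
Tick 4: [PARSE:P3(v=19,ok=F), VALIDATE:P2(v=18,ok=T), TRANSFORM:-, EMIT:P1(v=0,ok=F)] out:-; bubbles=1
Tick 5: [PARSE:P4(v=16,ok=F), VALIDATE:P3(v=19,ok=F), TRANSFORM:P2(v=90,ok=T), EMIT:-] out:P1(v=0); bubbles=1
Tick 6: [PARSE:P5(v=18,ok=F), VALIDATE:P4(v=16,ok=T), TRANSFORM:P3(v=0,ok=F), EMIT:P2(v=90,ok=T)] out:-; bubbles=0
Tick 7: [PARSE:-, VALIDATE:P5(v=18,ok=F), TRANSFORM:P4(v=80,ok=T), EMIT:P3(v=0,ok=F)] out:P2(v=90); bubbles=1
Tick 8: [PARSE:-, VALIDATE:-, TRANSFORM:P5(v=0,ok=F), EMIT:P4(v=80,ok=T)] out:P3(v=0); bubbles=2
Tick 9: [PARSE:-, VALIDATE:-, TRANSFORM:-, EMIT:P5(v=0,ok=F)] out:P4(v=80); bubbles=3
Tick 10: [PARSE:-, VALIDATE:-, TRANSFORM:-, EMIT:-] out:P5(v=0); bubbles=4
Total bubble-slots: 20

Answer: 20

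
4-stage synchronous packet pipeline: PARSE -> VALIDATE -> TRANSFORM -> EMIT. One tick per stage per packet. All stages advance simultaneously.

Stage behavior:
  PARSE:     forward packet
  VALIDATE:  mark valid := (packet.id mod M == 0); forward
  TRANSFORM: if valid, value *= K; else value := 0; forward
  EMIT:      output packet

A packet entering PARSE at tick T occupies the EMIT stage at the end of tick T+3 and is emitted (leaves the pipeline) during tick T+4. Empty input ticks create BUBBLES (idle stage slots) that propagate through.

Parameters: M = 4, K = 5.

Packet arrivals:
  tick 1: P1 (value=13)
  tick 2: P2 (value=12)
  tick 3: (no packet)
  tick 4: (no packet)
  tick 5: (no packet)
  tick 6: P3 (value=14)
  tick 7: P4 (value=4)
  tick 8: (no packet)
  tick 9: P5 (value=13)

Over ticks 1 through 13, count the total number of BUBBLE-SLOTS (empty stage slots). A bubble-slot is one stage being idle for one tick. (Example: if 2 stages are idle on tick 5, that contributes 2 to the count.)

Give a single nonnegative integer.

Answer: 32

Derivation:
Tick 1: [PARSE:P1(v=13,ok=F), VALIDATE:-, TRANSFORM:-, EMIT:-] out:-; bubbles=3
Tick 2: [PARSE:P2(v=12,ok=F), VALIDATE:P1(v=13,ok=F), TRANSFORM:-, EMIT:-] out:-; bubbles=2
Tick 3: [PARSE:-, VALIDATE:P2(v=12,ok=F), TRANSFORM:P1(v=0,ok=F), EMIT:-] out:-; bubbles=2
Tick 4: [PARSE:-, VALIDATE:-, TRANSFORM:P2(v=0,ok=F), EMIT:P1(v=0,ok=F)] out:-; bubbles=2
Tick 5: [PARSE:-, VALIDATE:-, TRANSFORM:-, EMIT:P2(v=0,ok=F)] out:P1(v=0); bubbles=3
Tick 6: [PARSE:P3(v=14,ok=F), VALIDATE:-, TRANSFORM:-, EMIT:-] out:P2(v=0); bubbles=3
Tick 7: [PARSE:P4(v=4,ok=F), VALIDATE:P3(v=14,ok=F), TRANSFORM:-, EMIT:-] out:-; bubbles=2
Tick 8: [PARSE:-, VALIDATE:P4(v=4,ok=T), TRANSFORM:P3(v=0,ok=F), EMIT:-] out:-; bubbles=2
Tick 9: [PARSE:P5(v=13,ok=F), VALIDATE:-, TRANSFORM:P4(v=20,ok=T), EMIT:P3(v=0,ok=F)] out:-; bubbles=1
Tick 10: [PARSE:-, VALIDATE:P5(v=13,ok=F), TRANSFORM:-, EMIT:P4(v=20,ok=T)] out:P3(v=0); bubbles=2
Tick 11: [PARSE:-, VALIDATE:-, TRANSFORM:P5(v=0,ok=F), EMIT:-] out:P4(v=20); bubbles=3
Tick 12: [PARSE:-, VALIDATE:-, TRANSFORM:-, EMIT:P5(v=0,ok=F)] out:-; bubbles=3
Tick 13: [PARSE:-, VALIDATE:-, TRANSFORM:-, EMIT:-] out:P5(v=0); bubbles=4
Total bubble-slots: 32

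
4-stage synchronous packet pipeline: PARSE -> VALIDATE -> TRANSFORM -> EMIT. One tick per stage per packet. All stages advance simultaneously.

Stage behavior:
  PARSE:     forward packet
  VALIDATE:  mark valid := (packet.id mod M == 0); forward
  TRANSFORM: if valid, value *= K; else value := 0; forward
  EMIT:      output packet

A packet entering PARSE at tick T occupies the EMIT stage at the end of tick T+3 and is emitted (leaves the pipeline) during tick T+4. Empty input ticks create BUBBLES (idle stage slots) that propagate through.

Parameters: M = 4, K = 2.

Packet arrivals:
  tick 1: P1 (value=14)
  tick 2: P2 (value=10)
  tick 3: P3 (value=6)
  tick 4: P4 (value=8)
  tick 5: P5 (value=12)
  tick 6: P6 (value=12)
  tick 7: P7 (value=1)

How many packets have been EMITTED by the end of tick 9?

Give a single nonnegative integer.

Answer: 5

Derivation:
Tick 1: [PARSE:P1(v=14,ok=F), VALIDATE:-, TRANSFORM:-, EMIT:-] out:-; in:P1
Tick 2: [PARSE:P2(v=10,ok=F), VALIDATE:P1(v=14,ok=F), TRANSFORM:-, EMIT:-] out:-; in:P2
Tick 3: [PARSE:P3(v=6,ok=F), VALIDATE:P2(v=10,ok=F), TRANSFORM:P1(v=0,ok=F), EMIT:-] out:-; in:P3
Tick 4: [PARSE:P4(v=8,ok=F), VALIDATE:P3(v=6,ok=F), TRANSFORM:P2(v=0,ok=F), EMIT:P1(v=0,ok=F)] out:-; in:P4
Tick 5: [PARSE:P5(v=12,ok=F), VALIDATE:P4(v=8,ok=T), TRANSFORM:P3(v=0,ok=F), EMIT:P2(v=0,ok=F)] out:P1(v=0); in:P5
Tick 6: [PARSE:P6(v=12,ok=F), VALIDATE:P5(v=12,ok=F), TRANSFORM:P4(v=16,ok=T), EMIT:P3(v=0,ok=F)] out:P2(v=0); in:P6
Tick 7: [PARSE:P7(v=1,ok=F), VALIDATE:P6(v=12,ok=F), TRANSFORM:P5(v=0,ok=F), EMIT:P4(v=16,ok=T)] out:P3(v=0); in:P7
Tick 8: [PARSE:-, VALIDATE:P7(v=1,ok=F), TRANSFORM:P6(v=0,ok=F), EMIT:P5(v=0,ok=F)] out:P4(v=16); in:-
Tick 9: [PARSE:-, VALIDATE:-, TRANSFORM:P7(v=0,ok=F), EMIT:P6(v=0,ok=F)] out:P5(v=0); in:-
Emitted by tick 9: ['P1', 'P2', 'P3', 'P4', 'P5']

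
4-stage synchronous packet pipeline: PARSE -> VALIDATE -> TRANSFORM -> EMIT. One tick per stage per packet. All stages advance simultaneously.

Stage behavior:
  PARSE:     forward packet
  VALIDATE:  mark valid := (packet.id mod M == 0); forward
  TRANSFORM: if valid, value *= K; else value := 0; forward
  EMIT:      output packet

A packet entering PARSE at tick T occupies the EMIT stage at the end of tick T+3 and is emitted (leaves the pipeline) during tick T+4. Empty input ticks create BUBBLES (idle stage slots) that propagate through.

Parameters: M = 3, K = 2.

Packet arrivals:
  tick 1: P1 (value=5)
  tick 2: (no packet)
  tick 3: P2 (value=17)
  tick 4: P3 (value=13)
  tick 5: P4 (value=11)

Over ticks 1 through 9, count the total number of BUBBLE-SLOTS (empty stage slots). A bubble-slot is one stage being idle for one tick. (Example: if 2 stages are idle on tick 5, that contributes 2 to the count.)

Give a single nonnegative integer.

Tick 1: [PARSE:P1(v=5,ok=F), VALIDATE:-, TRANSFORM:-, EMIT:-] out:-; bubbles=3
Tick 2: [PARSE:-, VALIDATE:P1(v=5,ok=F), TRANSFORM:-, EMIT:-] out:-; bubbles=3
Tick 3: [PARSE:P2(v=17,ok=F), VALIDATE:-, TRANSFORM:P1(v=0,ok=F), EMIT:-] out:-; bubbles=2
Tick 4: [PARSE:P3(v=13,ok=F), VALIDATE:P2(v=17,ok=F), TRANSFORM:-, EMIT:P1(v=0,ok=F)] out:-; bubbles=1
Tick 5: [PARSE:P4(v=11,ok=F), VALIDATE:P3(v=13,ok=T), TRANSFORM:P2(v=0,ok=F), EMIT:-] out:P1(v=0); bubbles=1
Tick 6: [PARSE:-, VALIDATE:P4(v=11,ok=F), TRANSFORM:P3(v=26,ok=T), EMIT:P2(v=0,ok=F)] out:-; bubbles=1
Tick 7: [PARSE:-, VALIDATE:-, TRANSFORM:P4(v=0,ok=F), EMIT:P3(v=26,ok=T)] out:P2(v=0); bubbles=2
Tick 8: [PARSE:-, VALIDATE:-, TRANSFORM:-, EMIT:P4(v=0,ok=F)] out:P3(v=26); bubbles=3
Tick 9: [PARSE:-, VALIDATE:-, TRANSFORM:-, EMIT:-] out:P4(v=0); bubbles=4
Total bubble-slots: 20

Answer: 20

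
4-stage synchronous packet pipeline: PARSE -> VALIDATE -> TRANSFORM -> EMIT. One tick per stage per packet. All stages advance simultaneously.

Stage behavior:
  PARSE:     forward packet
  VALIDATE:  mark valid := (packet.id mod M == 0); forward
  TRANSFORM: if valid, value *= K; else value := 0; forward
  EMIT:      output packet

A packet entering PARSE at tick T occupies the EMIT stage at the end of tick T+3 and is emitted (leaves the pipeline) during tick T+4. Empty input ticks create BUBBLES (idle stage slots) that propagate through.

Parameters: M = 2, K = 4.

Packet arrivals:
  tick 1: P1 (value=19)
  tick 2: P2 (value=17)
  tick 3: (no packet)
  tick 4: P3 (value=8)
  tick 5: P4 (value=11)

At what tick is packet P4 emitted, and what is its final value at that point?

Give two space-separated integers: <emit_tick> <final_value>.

Answer: 9 44

Derivation:
Tick 1: [PARSE:P1(v=19,ok=F), VALIDATE:-, TRANSFORM:-, EMIT:-] out:-; in:P1
Tick 2: [PARSE:P2(v=17,ok=F), VALIDATE:P1(v=19,ok=F), TRANSFORM:-, EMIT:-] out:-; in:P2
Tick 3: [PARSE:-, VALIDATE:P2(v=17,ok=T), TRANSFORM:P1(v=0,ok=F), EMIT:-] out:-; in:-
Tick 4: [PARSE:P3(v=8,ok=F), VALIDATE:-, TRANSFORM:P2(v=68,ok=T), EMIT:P1(v=0,ok=F)] out:-; in:P3
Tick 5: [PARSE:P4(v=11,ok=F), VALIDATE:P3(v=8,ok=F), TRANSFORM:-, EMIT:P2(v=68,ok=T)] out:P1(v=0); in:P4
Tick 6: [PARSE:-, VALIDATE:P4(v=11,ok=T), TRANSFORM:P3(v=0,ok=F), EMIT:-] out:P2(v=68); in:-
Tick 7: [PARSE:-, VALIDATE:-, TRANSFORM:P4(v=44,ok=T), EMIT:P3(v=0,ok=F)] out:-; in:-
Tick 8: [PARSE:-, VALIDATE:-, TRANSFORM:-, EMIT:P4(v=44,ok=T)] out:P3(v=0); in:-
Tick 9: [PARSE:-, VALIDATE:-, TRANSFORM:-, EMIT:-] out:P4(v=44); in:-
P4: arrives tick 5, valid=True (id=4, id%2=0), emit tick 9, final value 44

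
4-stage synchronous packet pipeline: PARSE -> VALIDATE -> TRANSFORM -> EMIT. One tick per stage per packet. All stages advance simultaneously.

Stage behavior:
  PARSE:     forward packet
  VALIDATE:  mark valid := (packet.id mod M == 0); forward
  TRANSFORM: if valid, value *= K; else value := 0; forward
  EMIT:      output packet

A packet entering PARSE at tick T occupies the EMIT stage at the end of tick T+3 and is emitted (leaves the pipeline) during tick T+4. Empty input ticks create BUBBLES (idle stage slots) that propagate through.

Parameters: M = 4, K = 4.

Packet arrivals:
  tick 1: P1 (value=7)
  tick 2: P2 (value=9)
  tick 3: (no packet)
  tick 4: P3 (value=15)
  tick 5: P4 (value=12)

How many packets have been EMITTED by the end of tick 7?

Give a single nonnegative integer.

Answer: 2

Derivation:
Tick 1: [PARSE:P1(v=7,ok=F), VALIDATE:-, TRANSFORM:-, EMIT:-] out:-; in:P1
Tick 2: [PARSE:P2(v=9,ok=F), VALIDATE:P1(v=7,ok=F), TRANSFORM:-, EMIT:-] out:-; in:P2
Tick 3: [PARSE:-, VALIDATE:P2(v=9,ok=F), TRANSFORM:P1(v=0,ok=F), EMIT:-] out:-; in:-
Tick 4: [PARSE:P3(v=15,ok=F), VALIDATE:-, TRANSFORM:P2(v=0,ok=F), EMIT:P1(v=0,ok=F)] out:-; in:P3
Tick 5: [PARSE:P4(v=12,ok=F), VALIDATE:P3(v=15,ok=F), TRANSFORM:-, EMIT:P2(v=0,ok=F)] out:P1(v=0); in:P4
Tick 6: [PARSE:-, VALIDATE:P4(v=12,ok=T), TRANSFORM:P3(v=0,ok=F), EMIT:-] out:P2(v=0); in:-
Tick 7: [PARSE:-, VALIDATE:-, TRANSFORM:P4(v=48,ok=T), EMIT:P3(v=0,ok=F)] out:-; in:-
Emitted by tick 7: ['P1', 'P2']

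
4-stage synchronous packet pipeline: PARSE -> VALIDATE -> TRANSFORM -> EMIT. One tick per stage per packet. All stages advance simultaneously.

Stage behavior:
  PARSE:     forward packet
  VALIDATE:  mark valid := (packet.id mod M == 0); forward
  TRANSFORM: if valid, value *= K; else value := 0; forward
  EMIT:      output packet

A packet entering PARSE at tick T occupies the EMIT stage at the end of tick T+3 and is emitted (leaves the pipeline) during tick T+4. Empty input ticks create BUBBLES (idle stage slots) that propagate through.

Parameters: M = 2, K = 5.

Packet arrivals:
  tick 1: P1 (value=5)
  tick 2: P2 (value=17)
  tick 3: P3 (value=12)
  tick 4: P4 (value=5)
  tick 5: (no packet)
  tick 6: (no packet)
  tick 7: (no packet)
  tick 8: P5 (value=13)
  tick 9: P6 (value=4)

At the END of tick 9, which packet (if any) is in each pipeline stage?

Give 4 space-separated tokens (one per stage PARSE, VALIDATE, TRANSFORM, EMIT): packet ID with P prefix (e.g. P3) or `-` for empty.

Answer: P6 P5 - -

Derivation:
Tick 1: [PARSE:P1(v=5,ok=F), VALIDATE:-, TRANSFORM:-, EMIT:-] out:-; in:P1
Tick 2: [PARSE:P2(v=17,ok=F), VALIDATE:P1(v=5,ok=F), TRANSFORM:-, EMIT:-] out:-; in:P2
Tick 3: [PARSE:P3(v=12,ok=F), VALIDATE:P2(v=17,ok=T), TRANSFORM:P1(v=0,ok=F), EMIT:-] out:-; in:P3
Tick 4: [PARSE:P4(v=5,ok=F), VALIDATE:P3(v=12,ok=F), TRANSFORM:P2(v=85,ok=T), EMIT:P1(v=0,ok=F)] out:-; in:P4
Tick 5: [PARSE:-, VALIDATE:P4(v=5,ok=T), TRANSFORM:P3(v=0,ok=F), EMIT:P2(v=85,ok=T)] out:P1(v=0); in:-
Tick 6: [PARSE:-, VALIDATE:-, TRANSFORM:P4(v=25,ok=T), EMIT:P3(v=0,ok=F)] out:P2(v=85); in:-
Tick 7: [PARSE:-, VALIDATE:-, TRANSFORM:-, EMIT:P4(v=25,ok=T)] out:P3(v=0); in:-
Tick 8: [PARSE:P5(v=13,ok=F), VALIDATE:-, TRANSFORM:-, EMIT:-] out:P4(v=25); in:P5
Tick 9: [PARSE:P6(v=4,ok=F), VALIDATE:P5(v=13,ok=F), TRANSFORM:-, EMIT:-] out:-; in:P6
At end of tick 9: ['P6', 'P5', '-', '-']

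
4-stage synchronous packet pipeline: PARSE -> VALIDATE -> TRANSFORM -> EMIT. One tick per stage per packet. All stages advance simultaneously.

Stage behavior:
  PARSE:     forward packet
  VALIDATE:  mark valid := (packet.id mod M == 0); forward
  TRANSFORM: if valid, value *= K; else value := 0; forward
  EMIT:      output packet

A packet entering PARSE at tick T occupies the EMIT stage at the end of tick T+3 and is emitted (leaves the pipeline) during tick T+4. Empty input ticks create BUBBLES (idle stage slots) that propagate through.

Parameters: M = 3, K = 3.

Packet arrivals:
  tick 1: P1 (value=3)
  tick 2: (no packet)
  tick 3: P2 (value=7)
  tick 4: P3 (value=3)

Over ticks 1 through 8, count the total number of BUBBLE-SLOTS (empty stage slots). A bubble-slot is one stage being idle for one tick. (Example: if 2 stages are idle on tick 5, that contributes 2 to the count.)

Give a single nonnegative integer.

Answer: 20

Derivation:
Tick 1: [PARSE:P1(v=3,ok=F), VALIDATE:-, TRANSFORM:-, EMIT:-] out:-; bubbles=3
Tick 2: [PARSE:-, VALIDATE:P1(v=3,ok=F), TRANSFORM:-, EMIT:-] out:-; bubbles=3
Tick 3: [PARSE:P2(v=7,ok=F), VALIDATE:-, TRANSFORM:P1(v=0,ok=F), EMIT:-] out:-; bubbles=2
Tick 4: [PARSE:P3(v=3,ok=F), VALIDATE:P2(v=7,ok=F), TRANSFORM:-, EMIT:P1(v=0,ok=F)] out:-; bubbles=1
Tick 5: [PARSE:-, VALIDATE:P3(v=3,ok=T), TRANSFORM:P2(v=0,ok=F), EMIT:-] out:P1(v=0); bubbles=2
Tick 6: [PARSE:-, VALIDATE:-, TRANSFORM:P3(v=9,ok=T), EMIT:P2(v=0,ok=F)] out:-; bubbles=2
Tick 7: [PARSE:-, VALIDATE:-, TRANSFORM:-, EMIT:P3(v=9,ok=T)] out:P2(v=0); bubbles=3
Tick 8: [PARSE:-, VALIDATE:-, TRANSFORM:-, EMIT:-] out:P3(v=9); bubbles=4
Total bubble-slots: 20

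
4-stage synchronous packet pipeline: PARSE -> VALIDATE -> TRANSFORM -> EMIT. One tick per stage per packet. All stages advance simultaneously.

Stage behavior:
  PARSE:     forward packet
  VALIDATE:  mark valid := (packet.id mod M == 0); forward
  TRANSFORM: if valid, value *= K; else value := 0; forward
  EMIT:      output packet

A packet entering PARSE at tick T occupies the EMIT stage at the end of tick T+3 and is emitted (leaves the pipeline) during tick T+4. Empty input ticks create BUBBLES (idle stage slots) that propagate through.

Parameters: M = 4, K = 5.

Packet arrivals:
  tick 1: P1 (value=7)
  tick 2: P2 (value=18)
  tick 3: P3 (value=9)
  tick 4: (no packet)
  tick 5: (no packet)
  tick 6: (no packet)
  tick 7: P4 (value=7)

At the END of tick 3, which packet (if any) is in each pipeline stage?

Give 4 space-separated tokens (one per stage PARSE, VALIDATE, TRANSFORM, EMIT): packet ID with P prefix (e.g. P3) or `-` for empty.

Answer: P3 P2 P1 -

Derivation:
Tick 1: [PARSE:P1(v=7,ok=F), VALIDATE:-, TRANSFORM:-, EMIT:-] out:-; in:P1
Tick 2: [PARSE:P2(v=18,ok=F), VALIDATE:P1(v=7,ok=F), TRANSFORM:-, EMIT:-] out:-; in:P2
Tick 3: [PARSE:P3(v=9,ok=F), VALIDATE:P2(v=18,ok=F), TRANSFORM:P1(v=0,ok=F), EMIT:-] out:-; in:P3
At end of tick 3: ['P3', 'P2', 'P1', '-']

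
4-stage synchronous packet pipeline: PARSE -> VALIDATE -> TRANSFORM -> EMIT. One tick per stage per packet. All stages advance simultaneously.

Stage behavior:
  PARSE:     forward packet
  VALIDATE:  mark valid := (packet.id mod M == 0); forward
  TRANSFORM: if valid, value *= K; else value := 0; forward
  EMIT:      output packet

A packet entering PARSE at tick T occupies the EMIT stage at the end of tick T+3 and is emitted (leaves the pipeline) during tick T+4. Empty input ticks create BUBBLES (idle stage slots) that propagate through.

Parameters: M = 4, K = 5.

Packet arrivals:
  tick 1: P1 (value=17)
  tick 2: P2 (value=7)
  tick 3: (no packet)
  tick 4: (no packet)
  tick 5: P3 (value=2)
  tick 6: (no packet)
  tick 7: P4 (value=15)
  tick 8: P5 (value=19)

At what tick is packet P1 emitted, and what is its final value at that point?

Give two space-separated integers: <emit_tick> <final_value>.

Answer: 5 0

Derivation:
Tick 1: [PARSE:P1(v=17,ok=F), VALIDATE:-, TRANSFORM:-, EMIT:-] out:-; in:P1
Tick 2: [PARSE:P2(v=7,ok=F), VALIDATE:P1(v=17,ok=F), TRANSFORM:-, EMIT:-] out:-; in:P2
Tick 3: [PARSE:-, VALIDATE:P2(v=7,ok=F), TRANSFORM:P1(v=0,ok=F), EMIT:-] out:-; in:-
Tick 4: [PARSE:-, VALIDATE:-, TRANSFORM:P2(v=0,ok=F), EMIT:P1(v=0,ok=F)] out:-; in:-
Tick 5: [PARSE:P3(v=2,ok=F), VALIDATE:-, TRANSFORM:-, EMIT:P2(v=0,ok=F)] out:P1(v=0); in:P3
Tick 6: [PARSE:-, VALIDATE:P3(v=2,ok=F), TRANSFORM:-, EMIT:-] out:P2(v=0); in:-
Tick 7: [PARSE:P4(v=15,ok=F), VALIDATE:-, TRANSFORM:P3(v=0,ok=F), EMIT:-] out:-; in:P4
Tick 8: [PARSE:P5(v=19,ok=F), VALIDATE:P4(v=15,ok=T), TRANSFORM:-, EMIT:P3(v=0,ok=F)] out:-; in:P5
Tick 9: [PARSE:-, VALIDATE:P5(v=19,ok=F), TRANSFORM:P4(v=75,ok=T), EMIT:-] out:P3(v=0); in:-
Tick 10: [PARSE:-, VALIDATE:-, TRANSFORM:P5(v=0,ok=F), EMIT:P4(v=75,ok=T)] out:-; in:-
Tick 11: [PARSE:-, VALIDATE:-, TRANSFORM:-, EMIT:P5(v=0,ok=F)] out:P4(v=75); in:-
Tick 12: [PARSE:-, VALIDATE:-, TRANSFORM:-, EMIT:-] out:P5(v=0); in:-
P1: arrives tick 1, valid=False (id=1, id%4=1), emit tick 5, final value 0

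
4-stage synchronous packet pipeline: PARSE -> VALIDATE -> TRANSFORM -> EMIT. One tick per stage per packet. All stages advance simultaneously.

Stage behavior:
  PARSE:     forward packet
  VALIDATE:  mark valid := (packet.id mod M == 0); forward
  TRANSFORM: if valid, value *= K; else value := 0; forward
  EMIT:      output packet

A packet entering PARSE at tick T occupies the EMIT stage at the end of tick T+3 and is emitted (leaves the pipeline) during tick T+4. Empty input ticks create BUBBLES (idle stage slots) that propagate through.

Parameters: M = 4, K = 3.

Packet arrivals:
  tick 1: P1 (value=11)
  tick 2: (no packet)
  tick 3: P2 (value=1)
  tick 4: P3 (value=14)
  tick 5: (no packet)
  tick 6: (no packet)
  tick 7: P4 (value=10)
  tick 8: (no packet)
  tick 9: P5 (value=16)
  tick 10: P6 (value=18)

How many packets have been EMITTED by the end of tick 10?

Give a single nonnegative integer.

Tick 1: [PARSE:P1(v=11,ok=F), VALIDATE:-, TRANSFORM:-, EMIT:-] out:-; in:P1
Tick 2: [PARSE:-, VALIDATE:P1(v=11,ok=F), TRANSFORM:-, EMIT:-] out:-; in:-
Tick 3: [PARSE:P2(v=1,ok=F), VALIDATE:-, TRANSFORM:P1(v=0,ok=F), EMIT:-] out:-; in:P2
Tick 4: [PARSE:P3(v=14,ok=F), VALIDATE:P2(v=1,ok=F), TRANSFORM:-, EMIT:P1(v=0,ok=F)] out:-; in:P3
Tick 5: [PARSE:-, VALIDATE:P3(v=14,ok=F), TRANSFORM:P2(v=0,ok=F), EMIT:-] out:P1(v=0); in:-
Tick 6: [PARSE:-, VALIDATE:-, TRANSFORM:P3(v=0,ok=F), EMIT:P2(v=0,ok=F)] out:-; in:-
Tick 7: [PARSE:P4(v=10,ok=F), VALIDATE:-, TRANSFORM:-, EMIT:P3(v=0,ok=F)] out:P2(v=0); in:P4
Tick 8: [PARSE:-, VALIDATE:P4(v=10,ok=T), TRANSFORM:-, EMIT:-] out:P3(v=0); in:-
Tick 9: [PARSE:P5(v=16,ok=F), VALIDATE:-, TRANSFORM:P4(v=30,ok=T), EMIT:-] out:-; in:P5
Tick 10: [PARSE:P6(v=18,ok=F), VALIDATE:P5(v=16,ok=F), TRANSFORM:-, EMIT:P4(v=30,ok=T)] out:-; in:P6
Emitted by tick 10: ['P1', 'P2', 'P3']

Answer: 3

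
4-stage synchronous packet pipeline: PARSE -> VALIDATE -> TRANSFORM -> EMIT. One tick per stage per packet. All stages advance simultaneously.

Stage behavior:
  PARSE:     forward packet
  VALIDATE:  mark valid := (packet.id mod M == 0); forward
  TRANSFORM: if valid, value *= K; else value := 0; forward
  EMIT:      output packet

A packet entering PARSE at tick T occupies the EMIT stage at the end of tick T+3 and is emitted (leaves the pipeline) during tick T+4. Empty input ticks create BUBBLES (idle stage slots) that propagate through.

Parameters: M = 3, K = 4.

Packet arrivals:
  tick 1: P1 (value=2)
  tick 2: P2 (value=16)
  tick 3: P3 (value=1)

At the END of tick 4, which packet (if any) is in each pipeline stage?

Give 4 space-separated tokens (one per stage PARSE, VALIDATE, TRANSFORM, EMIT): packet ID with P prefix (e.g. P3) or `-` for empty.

Answer: - P3 P2 P1

Derivation:
Tick 1: [PARSE:P1(v=2,ok=F), VALIDATE:-, TRANSFORM:-, EMIT:-] out:-; in:P1
Tick 2: [PARSE:P2(v=16,ok=F), VALIDATE:P1(v=2,ok=F), TRANSFORM:-, EMIT:-] out:-; in:P2
Tick 3: [PARSE:P3(v=1,ok=F), VALIDATE:P2(v=16,ok=F), TRANSFORM:P1(v=0,ok=F), EMIT:-] out:-; in:P3
Tick 4: [PARSE:-, VALIDATE:P3(v=1,ok=T), TRANSFORM:P2(v=0,ok=F), EMIT:P1(v=0,ok=F)] out:-; in:-
At end of tick 4: ['-', 'P3', 'P2', 'P1']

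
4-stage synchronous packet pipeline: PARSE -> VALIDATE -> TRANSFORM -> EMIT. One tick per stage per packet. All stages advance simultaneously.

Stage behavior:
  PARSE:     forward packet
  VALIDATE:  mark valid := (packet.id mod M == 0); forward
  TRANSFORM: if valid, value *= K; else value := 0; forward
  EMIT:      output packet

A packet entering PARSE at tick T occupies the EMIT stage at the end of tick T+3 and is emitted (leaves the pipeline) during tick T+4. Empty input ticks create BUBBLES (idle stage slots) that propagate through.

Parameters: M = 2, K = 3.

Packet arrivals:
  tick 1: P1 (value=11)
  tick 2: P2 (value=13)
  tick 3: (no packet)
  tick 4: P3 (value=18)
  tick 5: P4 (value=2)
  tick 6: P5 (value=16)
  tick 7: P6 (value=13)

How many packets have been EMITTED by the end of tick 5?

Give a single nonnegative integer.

Tick 1: [PARSE:P1(v=11,ok=F), VALIDATE:-, TRANSFORM:-, EMIT:-] out:-; in:P1
Tick 2: [PARSE:P2(v=13,ok=F), VALIDATE:P1(v=11,ok=F), TRANSFORM:-, EMIT:-] out:-; in:P2
Tick 3: [PARSE:-, VALIDATE:P2(v=13,ok=T), TRANSFORM:P1(v=0,ok=F), EMIT:-] out:-; in:-
Tick 4: [PARSE:P3(v=18,ok=F), VALIDATE:-, TRANSFORM:P2(v=39,ok=T), EMIT:P1(v=0,ok=F)] out:-; in:P3
Tick 5: [PARSE:P4(v=2,ok=F), VALIDATE:P3(v=18,ok=F), TRANSFORM:-, EMIT:P2(v=39,ok=T)] out:P1(v=0); in:P4
Emitted by tick 5: ['P1']

Answer: 1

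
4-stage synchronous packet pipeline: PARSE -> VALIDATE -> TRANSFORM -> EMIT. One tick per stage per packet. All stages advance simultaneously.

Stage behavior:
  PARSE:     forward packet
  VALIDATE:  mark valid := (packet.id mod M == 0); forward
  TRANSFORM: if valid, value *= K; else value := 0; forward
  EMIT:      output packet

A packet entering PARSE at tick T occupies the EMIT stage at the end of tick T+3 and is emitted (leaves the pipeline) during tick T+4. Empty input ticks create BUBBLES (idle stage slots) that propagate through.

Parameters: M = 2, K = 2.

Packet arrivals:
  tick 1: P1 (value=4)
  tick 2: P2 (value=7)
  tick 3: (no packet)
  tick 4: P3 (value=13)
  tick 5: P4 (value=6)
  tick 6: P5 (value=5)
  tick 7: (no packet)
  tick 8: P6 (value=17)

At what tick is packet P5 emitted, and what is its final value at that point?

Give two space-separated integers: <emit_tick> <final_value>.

Answer: 10 0

Derivation:
Tick 1: [PARSE:P1(v=4,ok=F), VALIDATE:-, TRANSFORM:-, EMIT:-] out:-; in:P1
Tick 2: [PARSE:P2(v=7,ok=F), VALIDATE:P1(v=4,ok=F), TRANSFORM:-, EMIT:-] out:-; in:P2
Tick 3: [PARSE:-, VALIDATE:P2(v=7,ok=T), TRANSFORM:P1(v=0,ok=F), EMIT:-] out:-; in:-
Tick 4: [PARSE:P3(v=13,ok=F), VALIDATE:-, TRANSFORM:P2(v=14,ok=T), EMIT:P1(v=0,ok=F)] out:-; in:P3
Tick 5: [PARSE:P4(v=6,ok=F), VALIDATE:P3(v=13,ok=F), TRANSFORM:-, EMIT:P2(v=14,ok=T)] out:P1(v=0); in:P4
Tick 6: [PARSE:P5(v=5,ok=F), VALIDATE:P4(v=6,ok=T), TRANSFORM:P3(v=0,ok=F), EMIT:-] out:P2(v=14); in:P5
Tick 7: [PARSE:-, VALIDATE:P5(v=5,ok=F), TRANSFORM:P4(v=12,ok=T), EMIT:P3(v=0,ok=F)] out:-; in:-
Tick 8: [PARSE:P6(v=17,ok=F), VALIDATE:-, TRANSFORM:P5(v=0,ok=F), EMIT:P4(v=12,ok=T)] out:P3(v=0); in:P6
Tick 9: [PARSE:-, VALIDATE:P6(v=17,ok=T), TRANSFORM:-, EMIT:P5(v=0,ok=F)] out:P4(v=12); in:-
Tick 10: [PARSE:-, VALIDATE:-, TRANSFORM:P6(v=34,ok=T), EMIT:-] out:P5(v=0); in:-
Tick 11: [PARSE:-, VALIDATE:-, TRANSFORM:-, EMIT:P6(v=34,ok=T)] out:-; in:-
Tick 12: [PARSE:-, VALIDATE:-, TRANSFORM:-, EMIT:-] out:P6(v=34); in:-
P5: arrives tick 6, valid=False (id=5, id%2=1), emit tick 10, final value 0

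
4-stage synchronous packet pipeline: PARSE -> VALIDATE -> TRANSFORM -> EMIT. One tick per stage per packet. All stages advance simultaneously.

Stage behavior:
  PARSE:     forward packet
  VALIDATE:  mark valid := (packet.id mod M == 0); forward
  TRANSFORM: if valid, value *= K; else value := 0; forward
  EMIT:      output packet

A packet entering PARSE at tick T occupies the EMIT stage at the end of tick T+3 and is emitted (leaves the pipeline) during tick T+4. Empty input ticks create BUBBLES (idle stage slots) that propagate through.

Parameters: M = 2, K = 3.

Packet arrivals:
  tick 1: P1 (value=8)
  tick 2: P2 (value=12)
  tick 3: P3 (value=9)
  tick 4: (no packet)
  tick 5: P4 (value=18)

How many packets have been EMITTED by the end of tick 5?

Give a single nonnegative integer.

Tick 1: [PARSE:P1(v=8,ok=F), VALIDATE:-, TRANSFORM:-, EMIT:-] out:-; in:P1
Tick 2: [PARSE:P2(v=12,ok=F), VALIDATE:P1(v=8,ok=F), TRANSFORM:-, EMIT:-] out:-; in:P2
Tick 3: [PARSE:P3(v=9,ok=F), VALIDATE:P2(v=12,ok=T), TRANSFORM:P1(v=0,ok=F), EMIT:-] out:-; in:P3
Tick 4: [PARSE:-, VALIDATE:P3(v=9,ok=F), TRANSFORM:P2(v=36,ok=T), EMIT:P1(v=0,ok=F)] out:-; in:-
Tick 5: [PARSE:P4(v=18,ok=F), VALIDATE:-, TRANSFORM:P3(v=0,ok=F), EMIT:P2(v=36,ok=T)] out:P1(v=0); in:P4
Emitted by tick 5: ['P1']

Answer: 1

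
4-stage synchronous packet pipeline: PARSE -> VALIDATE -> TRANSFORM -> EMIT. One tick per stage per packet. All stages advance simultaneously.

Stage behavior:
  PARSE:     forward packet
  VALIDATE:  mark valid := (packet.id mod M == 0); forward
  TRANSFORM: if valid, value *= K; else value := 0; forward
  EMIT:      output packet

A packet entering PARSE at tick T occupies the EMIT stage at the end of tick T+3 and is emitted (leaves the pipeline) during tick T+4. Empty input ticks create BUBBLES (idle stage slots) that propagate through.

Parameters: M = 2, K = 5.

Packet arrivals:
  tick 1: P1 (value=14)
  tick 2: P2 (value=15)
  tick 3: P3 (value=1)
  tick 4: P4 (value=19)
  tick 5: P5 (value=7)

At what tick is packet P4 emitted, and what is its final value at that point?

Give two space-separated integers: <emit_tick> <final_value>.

Answer: 8 95

Derivation:
Tick 1: [PARSE:P1(v=14,ok=F), VALIDATE:-, TRANSFORM:-, EMIT:-] out:-; in:P1
Tick 2: [PARSE:P2(v=15,ok=F), VALIDATE:P1(v=14,ok=F), TRANSFORM:-, EMIT:-] out:-; in:P2
Tick 3: [PARSE:P3(v=1,ok=F), VALIDATE:P2(v=15,ok=T), TRANSFORM:P1(v=0,ok=F), EMIT:-] out:-; in:P3
Tick 4: [PARSE:P4(v=19,ok=F), VALIDATE:P3(v=1,ok=F), TRANSFORM:P2(v=75,ok=T), EMIT:P1(v=0,ok=F)] out:-; in:P4
Tick 5: [PARSE:P5(v=7,ok=F), VALIDATE:P4(v=19,ok=T), TRANSFORM:P3(v=0,ok=F), EMIT:P2(v=75,ok=T)] out:P1(v=0); in:P5
Tick 6: [PARSE:-, VALIDATE:P5(v=7,ok=F), TRANSFORM:P4(v=95,ok=T), EMIT:P3(v=0,ok=F)] out:P2(v=75); in:-
Tick 7: [PARSE:-, VALIDATE:-, TRANSFORM:P5(v=0,ok=F), EMIT:P4(v=95,ok=T)] out:P3(v=0); in:-
Tick 8: [PARSE:-, VALIDATE:-, TRANSFORM:-, EMIT:P5(v=0,ok=F)] out:P4(v=95); in:-
Tick 9: [PARSE:-, VALIDATE:-, TRANSFORM:-, EMIT:-] out:P5(v=0); in:-
P4: arrives tick 4, valid=True (id=4, id%2=0), emit tick 8, final value 95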